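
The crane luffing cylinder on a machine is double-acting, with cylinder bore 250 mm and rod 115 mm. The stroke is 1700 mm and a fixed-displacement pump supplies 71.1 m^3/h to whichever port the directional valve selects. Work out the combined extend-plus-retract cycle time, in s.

t ≈ 7.56 s

Cap-side area A_cap = π/4 × (250 mm)² = 49090 mm^2
Rod-side annular area A_ann = π/4 × (250² − 115²) = 38700 mm^2
t_ext = A_cap·L/Q = 4.225 s
t_ret = A_ann·L/Q = 3.331 s
t_cycle = t_ext + t_ret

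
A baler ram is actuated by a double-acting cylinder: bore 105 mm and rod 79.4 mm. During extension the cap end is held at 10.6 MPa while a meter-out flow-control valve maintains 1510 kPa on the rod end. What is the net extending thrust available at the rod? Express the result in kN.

F ≈ 86.2 kN

Cap-side area A_cap = π/4 × (105 mm)² = 8659 mm^2
Rod-side annular area A_ann = π/4 × (105² − 79.4²) = 3708 mm^2
Net thrust = P_cap·A_cap − P_rod·A_ann = 91.79 kN − 5.598 kN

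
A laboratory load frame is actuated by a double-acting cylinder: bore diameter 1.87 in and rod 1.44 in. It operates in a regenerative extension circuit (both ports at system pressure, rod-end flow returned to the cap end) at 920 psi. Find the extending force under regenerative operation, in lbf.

F ≈ 1500 lbf

With equal pressure on both faces, forces on the annular region cancel; the net push is pressure × rod cross-section.
Rod cross-section A_rod = π/4 × (1.44 in)² = 1.629 in^2
F = P × A_rod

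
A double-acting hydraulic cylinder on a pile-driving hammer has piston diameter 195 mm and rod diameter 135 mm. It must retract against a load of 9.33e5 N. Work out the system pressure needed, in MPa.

P ≈ 60.0 MPa

Rod-side annular area A_ann = π/4 × (195² − 135²) = 15550 mm^2
Retraction: pressure acts on the annular area.
P = F / A = 9.33e5 N / A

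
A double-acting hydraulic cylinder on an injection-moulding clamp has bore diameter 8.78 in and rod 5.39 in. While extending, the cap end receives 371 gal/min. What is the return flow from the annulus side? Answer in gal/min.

Q_out ≈ 231 gal/min

Cap-side area A_cap = π/4 × (8.78 in)² = 60.55 in^2
Rod-side annular area A_ann = π/4 × (8.78² − 5.39²) = 37.73 in^2
Piston speed v = Q_in/A_cap; rod-end outflow Q_out = v × A_ann = Q_in × A_ann/A_cap.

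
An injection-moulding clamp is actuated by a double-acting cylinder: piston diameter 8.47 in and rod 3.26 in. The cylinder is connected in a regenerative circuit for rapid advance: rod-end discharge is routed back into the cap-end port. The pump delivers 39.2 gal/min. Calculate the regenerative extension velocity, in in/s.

In regeneration the rod-end outflow joins the pump flow into the cap end, so the net volume the pump must supply per unit advance equals the rod cross-section area.
Rod cross-section A_rod = π/4 × (3.26 in)² = 8.347 in^2
v = Q_pump / A_rod

v ≈ 18.1 in/s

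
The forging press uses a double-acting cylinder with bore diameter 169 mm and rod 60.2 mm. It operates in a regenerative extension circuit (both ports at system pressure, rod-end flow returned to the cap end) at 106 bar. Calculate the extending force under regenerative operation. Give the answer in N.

With equal pressure on both faces, forces on the annular region cancel; the net push is pressure × rod cross-section.
Rod cross-section A_rod = π/4 × (60.2 mm)² = 2846 mm^2
F = P × A_rod

F ≈ 30200 N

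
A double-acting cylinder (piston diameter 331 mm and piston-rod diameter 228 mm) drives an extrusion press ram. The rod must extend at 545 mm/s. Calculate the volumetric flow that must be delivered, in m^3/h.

Cap-side area A_cap = π/4 × (331 mm)² = 86050 mm^2
Q = A × v

Q ≈ 169 m^3/h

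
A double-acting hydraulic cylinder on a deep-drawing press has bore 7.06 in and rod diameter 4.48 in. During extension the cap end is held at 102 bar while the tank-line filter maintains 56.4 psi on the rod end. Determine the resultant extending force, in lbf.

Cap-side area A_cap = π/4 × (7.06 in)² = 39.15 in^2
Rod-side annular area A_ann = π/4 × (7.06² − 4.48²) = 23.38 in^2
Net thrust = P_cap·A_cap − P_rod·A_ann = 57910 lbf − 1319 lbf

F ≈ 56600 lbf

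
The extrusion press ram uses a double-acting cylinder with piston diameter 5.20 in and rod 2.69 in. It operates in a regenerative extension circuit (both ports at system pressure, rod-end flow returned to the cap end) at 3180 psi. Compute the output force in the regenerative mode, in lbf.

With equal pressure on both faces, forces on the annular region cancel; the net push is pressure × rod cross-section.
Rod cross-section A_rod = π/4 × (2.69 in)² = 5.683 in^2
F = P × A_rod

F ≈ 18100 lbf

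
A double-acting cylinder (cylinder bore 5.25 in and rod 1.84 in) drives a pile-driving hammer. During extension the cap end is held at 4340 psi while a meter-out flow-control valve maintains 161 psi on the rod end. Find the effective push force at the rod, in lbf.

F ≈ 90900 lbf

Cap-side area A_cap = π/4 × (5.25 in)² = 21.65 in^2
Rod-side annular area A_ann = π/4 × (5.25² − 1.84²) = 18.99 in^2
Net thrust = P_cap·A_cap − P_rod·A_ann = 93950 lbf − 3057 lbf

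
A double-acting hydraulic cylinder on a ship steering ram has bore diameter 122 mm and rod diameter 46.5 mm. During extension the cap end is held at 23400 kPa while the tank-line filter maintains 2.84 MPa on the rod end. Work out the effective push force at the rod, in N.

F ≈ 2.45e5 N

Cap-side area A_cap = π/4 × (122 mm)² = 11690 mm^2
Rod-side annular area A_ann = π/4 × (122² − 46.5²) = 9992 mm^2
Net thrust = P_cap·A_cap − P_rod·A_ann = 2.735e5 N − 28380 N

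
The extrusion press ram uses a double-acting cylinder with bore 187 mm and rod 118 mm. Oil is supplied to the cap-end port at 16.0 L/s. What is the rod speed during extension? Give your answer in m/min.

v ≈ 35.0 m/min

Cap-side area A_cap = π/4 × (187 mm)² = 27460 mm^2
v = Q / A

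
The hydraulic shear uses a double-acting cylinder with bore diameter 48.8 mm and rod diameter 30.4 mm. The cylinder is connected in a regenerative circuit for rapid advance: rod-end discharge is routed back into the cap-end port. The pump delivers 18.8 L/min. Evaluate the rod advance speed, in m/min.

In regeneration the rod-end outflow joins the pump flow into the cap end, so the net volume the pump must supply per unit advance equals the rod cross-section area.
Rod cross-section A_rod = π/4 × (30.4 mm)² = 725.8 mm^2
v = Q_pump / A_rod

v ≈ 25.9 m/min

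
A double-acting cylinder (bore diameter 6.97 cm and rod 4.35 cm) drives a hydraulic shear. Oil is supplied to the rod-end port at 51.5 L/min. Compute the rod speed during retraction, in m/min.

v ≈ 22.1 m/min

Rod-side annular area A_ann = π/4 × (6.97² − 4.35²) = 23.29 cm^2
Flow into the rod-end port fills the annular volume.
v = Q / A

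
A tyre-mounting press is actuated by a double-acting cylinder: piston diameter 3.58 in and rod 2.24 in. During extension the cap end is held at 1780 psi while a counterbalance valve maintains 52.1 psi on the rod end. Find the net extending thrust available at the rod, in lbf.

Cap-side area A_cap = π/4 × (3.58 in)² = 10.07 in^2
Rod-side annular area A_ann = π/4 × (3.58² − 2.24²) = 6.125 in^2
Net thrust = P_cap·A_cap − P_rod·A_ann = 17920 lbf − 319.1 lbf

F ≈ 17600 lbf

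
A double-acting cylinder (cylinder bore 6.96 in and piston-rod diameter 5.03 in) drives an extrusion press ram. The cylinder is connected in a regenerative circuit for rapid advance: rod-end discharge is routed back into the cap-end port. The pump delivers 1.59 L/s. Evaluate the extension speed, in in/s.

In regeneration the rod-end outflow joins the pump flow into the cap end, so the net volume the pump must supply per unit advance equals the rod cross-section area.
Rod cross-section A_rod = π/4 × (5.03 in)² = 19.87 in^2
v = Q_pump / A_rod

v ≈ 4.88 in/s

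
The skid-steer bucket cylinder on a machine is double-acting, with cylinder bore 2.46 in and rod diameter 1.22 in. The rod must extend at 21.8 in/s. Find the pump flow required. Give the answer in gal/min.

Cap-side area A_cap = π/4 × (2.46 in)² = 4.753 in^2
Q = A × v

Q ≈ 26.9 gal/min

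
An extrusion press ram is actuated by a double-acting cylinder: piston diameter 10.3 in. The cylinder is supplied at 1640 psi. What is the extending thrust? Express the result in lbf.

F ≈ 1.37e5 lbf

Cap-side area A_cap = π/4 × (10.3 in)² = 83.32 in^2
F = P × A_cap = 1640 psi × A_cap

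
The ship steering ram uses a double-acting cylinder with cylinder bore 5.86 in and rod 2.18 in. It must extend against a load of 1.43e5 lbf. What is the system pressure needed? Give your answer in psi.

Cap-side area A_cap = π/4 × (5.86 in)² = 26.97 in^2
P = F / A = 1.43e5 lbf / A

P ≈ 5300 psi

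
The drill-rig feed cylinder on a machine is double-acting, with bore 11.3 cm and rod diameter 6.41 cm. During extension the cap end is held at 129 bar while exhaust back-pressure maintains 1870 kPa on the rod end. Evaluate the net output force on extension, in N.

Cap-side area A_cap = π/4 × (11.3 cm)² = 100.3 cm^2
Rod-side annular area A_ann = π/4 × (11.3² − 6.41²) = 68.02 cm^2
Net thrust = P_cap·A_cap − P_rod·A_ann = 1.294e5 N − 12720 N

F ≈ 1.17e5 N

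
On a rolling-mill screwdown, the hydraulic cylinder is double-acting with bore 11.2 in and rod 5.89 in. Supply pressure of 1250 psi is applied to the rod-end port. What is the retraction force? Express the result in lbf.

Rod-side annular area A_ann = π/4 × (11.2² − 5.89²) = 71.27 in^2
On retraction the pressure acts on the annular area (bore minus rod).
F = P × A_ann

F ≈ 89100 lbf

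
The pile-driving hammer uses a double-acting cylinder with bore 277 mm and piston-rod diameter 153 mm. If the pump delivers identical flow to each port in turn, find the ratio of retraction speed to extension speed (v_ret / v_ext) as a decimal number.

v_ret/v_ext ≈ 1.44

Cap-side area A_cap = π/4 × (277 mm)² = 60260 mm^2
Rod-side annular area A_ann = π/4 × (277² − 153²) = 41880 mm^2
For equal Q, v ∝ 1/A, so v_ret/v_ext = A_cap/A_ann.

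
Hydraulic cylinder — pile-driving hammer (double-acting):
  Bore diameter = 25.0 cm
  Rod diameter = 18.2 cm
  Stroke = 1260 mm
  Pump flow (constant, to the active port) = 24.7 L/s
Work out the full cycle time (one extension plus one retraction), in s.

Cap-side area A_cap = π/4 × (25.0 cm)² = 490.9 cm^2
Rod-side annular area A_ann = π/4 × (25.0² − 18.2²) = 230.7 cm^2
t_ext = A_cap·L/Q = 2.504 s
t_ret = A_ann·L/Q = 1.177 s
t_cycle = t_ext + t_ret

t ≈ 3.68 s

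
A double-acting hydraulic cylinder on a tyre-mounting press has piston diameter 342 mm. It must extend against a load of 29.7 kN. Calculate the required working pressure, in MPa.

P ≈ 0.323 MPa

Cap-side area A_cap = π/4 × (342 mm)² = 91860 mm^2
P = F / A = 29.7 kN / A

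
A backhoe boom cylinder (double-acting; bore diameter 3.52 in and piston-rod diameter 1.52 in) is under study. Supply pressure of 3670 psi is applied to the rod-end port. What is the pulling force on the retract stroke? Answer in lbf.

F ≈ 29100 lbf

Rod-side annular area A_ann = π/4 × (3.52² − 1.52²) = 7.917 in^2
On retraction the pressure acts on the annular area (bore minus rod).
F = P × A_ann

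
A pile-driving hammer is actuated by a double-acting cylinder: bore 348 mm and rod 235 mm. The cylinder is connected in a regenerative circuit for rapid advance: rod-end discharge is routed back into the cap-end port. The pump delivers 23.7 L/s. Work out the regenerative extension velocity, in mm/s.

In regeneration the rod-end outflow joins the pump flow into the cap end, so the net volume the pump must supply per unit advance equals the rod cross-section area.
Rod cross-section A_rod = π/4 × (235 mm)² = 43370 mm^2
v = Q_pump / A_rod

v ≈ 546 mm/s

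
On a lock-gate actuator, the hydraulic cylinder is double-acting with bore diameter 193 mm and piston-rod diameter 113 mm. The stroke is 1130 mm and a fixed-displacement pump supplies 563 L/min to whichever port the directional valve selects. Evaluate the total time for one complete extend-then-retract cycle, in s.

t ≈ 5.84 s

Cap-side area A_cap = π/4 × (193 mm)² = 29260 mm^2
Rod-side annular area A_ann = π/4 × (193² − 113²) = 19230 mm^2
t_ext = A_cap·L/Q = 3.523 s
t_ret = A_ann·L/Q = 2.315 s
t_cycle = t_ext + t_ret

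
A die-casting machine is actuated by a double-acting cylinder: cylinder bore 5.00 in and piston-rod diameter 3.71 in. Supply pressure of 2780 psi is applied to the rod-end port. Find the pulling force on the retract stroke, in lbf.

F ≈ 24500 lbf

Rod-side annular area A_ann = π/4 × (5.00² − 3.71²) = 8.825 in^2
On retraction the pressure acts on the annular area (bore minus rod).
F = P × A_ann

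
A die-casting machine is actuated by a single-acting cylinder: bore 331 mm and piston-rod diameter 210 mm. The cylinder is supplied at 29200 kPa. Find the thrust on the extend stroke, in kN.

Cap-side area A_cap = π/4 × (331 mm)² = 86050 mm^2
F = P × A_cap = 29200 kPa × A_cap

F ≈ 2510 kN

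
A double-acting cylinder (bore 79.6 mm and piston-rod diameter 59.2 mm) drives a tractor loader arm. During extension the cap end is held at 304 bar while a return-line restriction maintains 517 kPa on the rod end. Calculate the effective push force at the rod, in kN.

F ≈ 150 kN

Cap-side area A_cap = π/4 × (79.6 mm)² = 4976 mm^2
Rod-side annular area A_ann = π/4 × (79.6² − 59.2²) = 2224 mm^2
Net thrust = P_cap·A_cap − P_rod·A_ann = 151.3 kN − 1.150 kN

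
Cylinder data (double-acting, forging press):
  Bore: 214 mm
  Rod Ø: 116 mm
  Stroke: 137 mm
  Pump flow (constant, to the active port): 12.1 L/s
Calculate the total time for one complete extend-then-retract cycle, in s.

t ≈ 0.695 s

Cap-side area A_cap = π/4 × (214 mm)² = 35970 mm^2
Rod-side annular area A_ann = π/4 × (214² − 116²) = 25400 mm^2
t_ext = A_cap·L/Q = 0.4072 s
t_ret = A_ann·L/Q = 0.2876 s
t_cycle = t_ext + t_ret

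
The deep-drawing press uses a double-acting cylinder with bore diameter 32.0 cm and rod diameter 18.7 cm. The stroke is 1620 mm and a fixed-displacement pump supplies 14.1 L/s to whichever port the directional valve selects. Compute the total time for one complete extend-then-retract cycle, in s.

Cap-side area A_cap = π/4 × (32.0 cm)² = 804.2 cm^2
Rod-side annular area A_ann = π/4 × (32.0² − 18.7²) = 529.6 cm^2
t_ext = A_cap·L/Q = 9.240 s
t_ret = A_ann·L/Q = 6.085 s
t_cycle = t_ext + t_ret

t ≈ 15.3 s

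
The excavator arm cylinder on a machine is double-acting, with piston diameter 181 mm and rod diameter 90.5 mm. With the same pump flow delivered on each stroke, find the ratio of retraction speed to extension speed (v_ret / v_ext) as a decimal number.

v_ret/v_ext ≈ 1.33

Cap-side area A_cap = π/4 × (181 mm)² = 25730 mm^2
Rod-side annular area A_ann = π/4 × (181² − 90.5²) = 19300 mm^2
For equal Q, v ∝ 1/A, so v_ret/v_ext = A_cap/A_ann.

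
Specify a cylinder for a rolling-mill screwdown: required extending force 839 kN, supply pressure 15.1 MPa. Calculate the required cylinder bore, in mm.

Extension force acts on the full piston face: F = P × (π/4)D².
D = √(4F / (πP)) = √(4 × 839 kN / (π × 15.1 MPa))

D ≈ 266 mm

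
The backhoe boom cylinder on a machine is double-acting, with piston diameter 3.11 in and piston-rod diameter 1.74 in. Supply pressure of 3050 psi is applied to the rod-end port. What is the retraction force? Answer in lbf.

Rod-side annular area A_ann = π/4 × (3.11² − 1.74²) = 5.219 in^2
On retraction the pressure acts on the annular area (bore minus rod).
F = P × A_ann

F ≈ 15900 lbf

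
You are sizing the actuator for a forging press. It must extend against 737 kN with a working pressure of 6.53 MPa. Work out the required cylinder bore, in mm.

D ≈ 379 mm

Extension force acts on the full piston face: F = P × (π/4)D².
D = √(4F / (πP)) = √(4 × 737 kN / (π × 6.53 MPa))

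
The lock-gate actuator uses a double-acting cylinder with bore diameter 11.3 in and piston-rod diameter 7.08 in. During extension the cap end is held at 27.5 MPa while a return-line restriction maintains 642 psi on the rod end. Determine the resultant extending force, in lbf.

F ≈ 3.61e5 lbf

Cap-side area A_cap = π/4 × (11.3 in)² = 100.3 in^2
Rod-side annular area A_ann = π/4 × (11.3² − 7.08²) = 60.92 in^2
Net thrust = P_cap·A_cap − P_rod·A_ann = 4.000e5 lbf − 39110 lbf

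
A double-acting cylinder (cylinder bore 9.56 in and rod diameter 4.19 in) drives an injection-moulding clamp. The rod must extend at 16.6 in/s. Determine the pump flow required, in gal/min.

Q ≈ 309 gal/min

Cap-side area A_cap = π/4 × (9.56 in)² = 71.78 in^2
Q = A × v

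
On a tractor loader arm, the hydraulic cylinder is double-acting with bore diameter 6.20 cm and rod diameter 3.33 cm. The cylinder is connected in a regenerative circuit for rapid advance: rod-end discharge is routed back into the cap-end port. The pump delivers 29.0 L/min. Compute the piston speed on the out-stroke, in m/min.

v ≈ 33.3 m/min

In regeneration the rod-end outflow joins the pump flow into the cap end, so the net volume the pump must supply per unit advance equals the rod cross-section area.
Rod cross-section A_rod = π/4 × (3.33 cm)² = 8.709 cm^2
v = Q_pump / A_rod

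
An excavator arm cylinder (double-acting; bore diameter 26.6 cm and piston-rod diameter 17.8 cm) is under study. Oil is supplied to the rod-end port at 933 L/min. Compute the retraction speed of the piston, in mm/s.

v ≈ 507 mm/s

Rod-side annular area A_ann = π/4 × (26.6² − 17.8²) = 306.9 cm^2
Flow into the rod-end port fills the annular volume.
v = Q / A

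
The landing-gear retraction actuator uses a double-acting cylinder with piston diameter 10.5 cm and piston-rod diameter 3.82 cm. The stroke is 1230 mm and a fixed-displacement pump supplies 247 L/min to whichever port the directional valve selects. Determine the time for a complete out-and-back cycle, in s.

Cap-side area A_cap = π/4 × (10.5 cm)² = 86.59 cm^2
Rod-side annular area A_ann = π/4 × (10.5² − 3.82²) = 75.13 cm^2
t_ext = A_cap·L/Q = 2.587 s
t_ret = A_ann·L/Q = 2.245 s
t_cycle = t_ext + t_ret

t ≈ 4.83 s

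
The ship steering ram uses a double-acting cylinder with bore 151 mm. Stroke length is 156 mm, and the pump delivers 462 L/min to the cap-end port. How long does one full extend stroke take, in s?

Cap-side area A_cap = π/4 × (151 mm)² = 17910 mm^2
Swept volume V = A × L; t = V / Q = A·L / Q

t ≈ 0.363 s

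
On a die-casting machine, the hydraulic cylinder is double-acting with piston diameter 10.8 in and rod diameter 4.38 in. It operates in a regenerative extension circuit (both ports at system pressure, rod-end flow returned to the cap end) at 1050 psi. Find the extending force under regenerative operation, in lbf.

F ≈ 15800 lbf

With equal pressure on both faces, forces on the annular region cancel; the net push is pressure × rod cross-section.
Rod cross-section A_rod = π/4 × (4.38 in)² = 15.07 in^2
F = P × A_rod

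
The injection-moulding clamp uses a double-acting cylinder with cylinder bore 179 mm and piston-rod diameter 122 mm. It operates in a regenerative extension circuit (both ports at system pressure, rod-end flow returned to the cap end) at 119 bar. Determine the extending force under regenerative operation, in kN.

F ≈ 139 kN

With equal pressure on both faces, forces on the annular region cancel; the net push is pressure × rod cross-section.
Rod cross-section A_rod = π/4 × (122 mm)² = 11690 mm^2
F = P × A_rod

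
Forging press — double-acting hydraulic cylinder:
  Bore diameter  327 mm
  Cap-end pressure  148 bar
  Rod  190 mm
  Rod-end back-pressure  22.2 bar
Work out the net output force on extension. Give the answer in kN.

F ≈ 1120 kN

Cap-side area A_cap = π/4 × (327 mm)² = 83980 mm^2
Rod-side annular area A_ann = π/4 × (327² − 190²) = 55630 mm^2
Net thrust = P_cap·A_cap − P_rod·A_ann = 1243 kN − 123.5 kN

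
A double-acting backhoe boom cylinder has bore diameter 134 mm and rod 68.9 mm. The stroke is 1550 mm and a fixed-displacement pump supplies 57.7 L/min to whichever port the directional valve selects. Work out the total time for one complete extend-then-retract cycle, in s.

Cap-side area A_cap = π/4 × (134 mm)² = 14100 mm^2
Rod-side annular area A_ann = π/4 × (134² − 68.9²) = 10370 mm^2
t_ext = A_cap·L/Q = 22.73 s
t_ret = A_ann·L/Q = 16.72 s
t_cycle = t_ext + t_ret

t ≈ 39.5 s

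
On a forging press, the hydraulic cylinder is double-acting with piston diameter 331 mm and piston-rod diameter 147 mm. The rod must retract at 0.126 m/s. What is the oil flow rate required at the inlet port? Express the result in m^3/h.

Q ≈ 31.3 m^3/h

Rod-side annular area A_ann = π/4 × (331² − 147²) = 69080 mm^2
Q = A × v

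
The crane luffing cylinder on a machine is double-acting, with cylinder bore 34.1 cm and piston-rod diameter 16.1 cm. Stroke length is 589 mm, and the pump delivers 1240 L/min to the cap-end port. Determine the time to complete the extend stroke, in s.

Cap-side area A_cap = π/4 × (34.1 cm)² = 913.3 cm^2
Swept volume V = A × L; t = V / Q = A·L / Q

t ≈ 2.60 s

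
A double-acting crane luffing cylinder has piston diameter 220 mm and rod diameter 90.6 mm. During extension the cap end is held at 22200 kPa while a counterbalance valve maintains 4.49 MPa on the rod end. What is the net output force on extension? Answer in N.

Cap-side area A_cap = π/4 × (220 mm)² = 38010 mm^2
Rod-side annular area A_ann = π/4 × (220² − 90.6²) = 31570 mm^2
Net thrust = P_cap·A_cap − P_rod·A_ann = 8.439e5 N − 1.417e5 N

F ≈ 7.02e5 N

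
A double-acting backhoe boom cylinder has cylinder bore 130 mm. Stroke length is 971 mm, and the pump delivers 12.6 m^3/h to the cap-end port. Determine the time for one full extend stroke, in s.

t ≈ 3.68 s

Cap-side area A_cap = π/4 × (130 mm)² = 13270 mm^2
Swept volume V = A × L; t = V / Q = A·L / Q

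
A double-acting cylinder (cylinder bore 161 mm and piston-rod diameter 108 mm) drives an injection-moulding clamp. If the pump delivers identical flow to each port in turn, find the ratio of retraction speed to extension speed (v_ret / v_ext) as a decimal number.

v_ret/v_ext ≈ 1.82

Cap-side area A_cap = π/4 × (161 mm)² = 20360 mm^2
Rod-side annular area A_ann = π/4 × (161² − 108²) = 11200 mm^2
For equal Q, v ∝ 1/A, so v_ret/v_ext = A_cap/A_ann.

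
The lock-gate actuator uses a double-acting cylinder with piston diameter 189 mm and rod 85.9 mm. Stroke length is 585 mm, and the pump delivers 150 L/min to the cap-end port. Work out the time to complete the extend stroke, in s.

t ≈ 6.56 s

Cap-side area A_cap = π/4 × (189 mm)² = 28060 mm^2
Swept volume V = A × L; t = V / Q = A·L / Q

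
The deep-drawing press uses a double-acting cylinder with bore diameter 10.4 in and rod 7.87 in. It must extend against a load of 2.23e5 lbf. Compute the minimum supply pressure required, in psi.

P ≈ 2630 psi

Cap-side area A_cap = π/4 × (10.4 in)² = 84.95 in^2
P = F / A = 2.23e5 lbf / A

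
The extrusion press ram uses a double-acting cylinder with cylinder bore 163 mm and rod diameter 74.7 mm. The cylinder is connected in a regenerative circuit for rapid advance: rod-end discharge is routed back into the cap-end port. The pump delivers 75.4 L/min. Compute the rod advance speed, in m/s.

v ≈ 0.287 m/s

In regeneration the rod-end outflow joins the pump flow into the cap end, so the net volume the pump must supply per unit advance equals the rod cross-section area.
Rod cross-section A_rod = π/4 × (74.7 mm)² = 4383 mm^2
v = Q_pump / A_rod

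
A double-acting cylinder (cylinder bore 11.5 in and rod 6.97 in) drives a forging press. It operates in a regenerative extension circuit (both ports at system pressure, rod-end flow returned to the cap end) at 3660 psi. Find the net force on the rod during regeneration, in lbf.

F ≈ 1.40e5 lbf

With equal pressure on both faces, forces on the annular region cancel; the net push is pressure × rod cross-section.
Rod cross-section A_rod = π/4 × (6.97 in)² = 38.16 in^2
F = P × A_rod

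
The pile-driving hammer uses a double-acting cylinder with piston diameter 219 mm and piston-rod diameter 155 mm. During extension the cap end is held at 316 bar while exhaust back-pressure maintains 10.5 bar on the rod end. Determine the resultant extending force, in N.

Cap-side area A_cap = π/4 × (219 mm)² = 37670 mm^2
Rod-side annular area A_ann = π/4 × (219² − 155²) = 18800 mm^2
Net thrust = P_cap·A_cap − P_rod·A_ann = 1.190e6 N − 19740 N

F ≈ 1.17e6 N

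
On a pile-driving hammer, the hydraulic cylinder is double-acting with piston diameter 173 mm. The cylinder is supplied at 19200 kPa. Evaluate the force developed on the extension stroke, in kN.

F ≈ 451 kN

Cap-side area A_cap = π/4 × (173 mm)² = 23510 mm^2
F = P × A_cap = 19200 kPa × A_cap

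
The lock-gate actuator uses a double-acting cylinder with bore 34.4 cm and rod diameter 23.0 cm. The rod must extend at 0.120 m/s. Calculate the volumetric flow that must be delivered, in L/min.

Cap-side area A_cap = π/4 × (34.4 cm)² = 929.4 cm^2
Q = A × v

Q ≈ 669 L/min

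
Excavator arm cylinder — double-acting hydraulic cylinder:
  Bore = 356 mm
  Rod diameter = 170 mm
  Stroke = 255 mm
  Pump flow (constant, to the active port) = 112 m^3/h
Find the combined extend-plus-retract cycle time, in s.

Cap-side area A_cap = π/4 × (356 mm)² = 99540 mm^2
Rod-side annular area A_ann = π/4 × (356² − 170²) = 76840 mm^2
t_ext = A_cap·L/Q = 0.8159 s
t_ret = A_ann·L/Q = 0.6298 s
t_cycle = t_ext + t_ret

t ≈ 1.45 s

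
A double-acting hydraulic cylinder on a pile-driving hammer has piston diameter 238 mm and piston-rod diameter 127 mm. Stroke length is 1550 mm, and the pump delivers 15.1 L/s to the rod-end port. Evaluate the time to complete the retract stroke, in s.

t ≈ 3.27 s

Rod-side annular area A_ann = π/4 × (238² − 127²) = 31820 mm^2
Swept volume V = A × L; t = V / Q = A·L / Q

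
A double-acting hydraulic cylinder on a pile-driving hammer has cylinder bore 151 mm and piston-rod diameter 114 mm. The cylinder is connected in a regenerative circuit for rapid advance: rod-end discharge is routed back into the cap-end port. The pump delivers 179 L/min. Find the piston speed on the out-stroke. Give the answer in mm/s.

v ≈ 292 mm/s

In regeneration the rod-end outflow joins the pump flow into the cap end, so the net volume the pump must supply per unit advance equals the rod cross-section area.
Rod cross-section A_rod = π/4 × (114 mm)² = 10210 mm^2
v = Q_pump / A_rod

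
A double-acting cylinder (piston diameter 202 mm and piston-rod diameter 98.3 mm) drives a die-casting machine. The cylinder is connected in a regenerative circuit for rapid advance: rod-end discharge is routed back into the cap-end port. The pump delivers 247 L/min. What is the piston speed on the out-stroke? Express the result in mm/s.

v ≈ 542 mm/s

In regeneration the rod-end outflow joins the pump flow into the cap end, so the net volume the pump must supply per unit advance equals the rod cross-section area.
Rod cross-section A_rod = π/4 × (98.3 mm)² = 7589 mm^2
v = Q_pump / A_rod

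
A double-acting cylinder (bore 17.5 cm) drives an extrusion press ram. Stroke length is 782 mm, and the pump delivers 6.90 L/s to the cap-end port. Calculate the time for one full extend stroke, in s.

t ≈ 2.73 s

Cap-side area A_cap = π/4 × (17.5 cm)² = 240.5 cm^2
Swept volume V = A × L; t = V / Q = A·L / Q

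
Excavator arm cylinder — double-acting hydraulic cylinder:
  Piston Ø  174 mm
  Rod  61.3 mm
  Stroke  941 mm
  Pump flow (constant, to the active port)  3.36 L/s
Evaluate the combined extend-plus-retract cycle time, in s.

t ≈ 12.5 s

Cap-side area A_cap = π/4 × (174 mm)² = 23780 mm^2
Rod-side annular area A_ann = π/4 × (174² − 61.3²) = 20830 mm^2
t_ext = A_cap·L/Q = 6.659 s
t_ret = A_ann·L/Q = 5.833 s
t_cycle = t_ext + t_ret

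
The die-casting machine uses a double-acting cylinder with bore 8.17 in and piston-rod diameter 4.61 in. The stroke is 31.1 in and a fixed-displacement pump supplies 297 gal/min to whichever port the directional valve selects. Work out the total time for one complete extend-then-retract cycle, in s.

t ≈ 2.40 s

Cap-side area A_cap = π/4 × (8.17 in)² = 52.42 in^2
Rod-side annular area A_ann = π/4 × (8.17² − 4.61²) = 35.73 in^2
t_ext = A_cap·L/Q = 1.426 s
t_ret = A_ann·L/Q = 0.9719 s
t_cycle = t_ext + t_ret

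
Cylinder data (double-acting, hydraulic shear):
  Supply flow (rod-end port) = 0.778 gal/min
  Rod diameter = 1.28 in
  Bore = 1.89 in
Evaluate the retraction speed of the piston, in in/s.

v ≈ 1.97 in/s

Rod-side annular area A_ann = π/4 × (1.89² − 1.28²) = 1.519 in^2
Flow into the rod-end port fills the annular volume.
v = Q / A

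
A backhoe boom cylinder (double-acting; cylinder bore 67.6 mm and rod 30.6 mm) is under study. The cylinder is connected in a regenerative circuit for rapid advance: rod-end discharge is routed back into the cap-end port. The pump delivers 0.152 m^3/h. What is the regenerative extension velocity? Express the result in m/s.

v ≈ 0.0574 m/s

In regeneration the rod-end outflow joins the pump flow into the cap end, so the net volume the pump must supply per unit advance equals the rod cross-section area.
Rod cross-section A_rod = π/4 × (30.6 mm)² = 735.4 mm^2
v = Q_pump / A_rod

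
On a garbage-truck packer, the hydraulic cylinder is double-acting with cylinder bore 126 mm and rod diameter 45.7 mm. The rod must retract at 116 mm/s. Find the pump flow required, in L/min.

Rod-side annular area A_ann = π/4 × (126² − 45.7²) = 10830 mm^2
Q = A × v

Q ≈ 75.4 L/min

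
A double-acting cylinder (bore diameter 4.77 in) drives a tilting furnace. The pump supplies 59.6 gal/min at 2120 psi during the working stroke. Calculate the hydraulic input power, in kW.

Hydraulic power = P × Q

W ≈ 55.0 kW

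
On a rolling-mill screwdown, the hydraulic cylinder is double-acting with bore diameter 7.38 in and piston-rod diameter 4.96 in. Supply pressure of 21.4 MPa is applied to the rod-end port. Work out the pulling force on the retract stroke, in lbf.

F ≈ 72800 lbf

Rod-side annular area A_ann = π/4 × (7.38² − 4.96²) = 23.45 in^2
On retraction the pressure acts on the annular area (bore minus rod).
F = P × A_ann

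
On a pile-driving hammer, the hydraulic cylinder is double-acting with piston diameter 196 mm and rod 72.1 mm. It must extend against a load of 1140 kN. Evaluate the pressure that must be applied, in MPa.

P ≈ 37.8 MPa

Cap-side area A_cap = π/4 × (196 mm)² = 30170 mm^2
P = F / A = 1140 kN / A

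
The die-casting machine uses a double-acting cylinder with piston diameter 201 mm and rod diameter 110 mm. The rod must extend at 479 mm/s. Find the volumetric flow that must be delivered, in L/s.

Q ≈ 15.2 L/s

Cap-side area A_cap = π/4 × (201 mm)² = 31730 mm^2
Q = A × v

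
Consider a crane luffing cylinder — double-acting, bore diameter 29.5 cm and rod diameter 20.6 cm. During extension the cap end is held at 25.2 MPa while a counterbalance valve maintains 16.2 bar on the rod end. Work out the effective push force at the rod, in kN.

Cap-side area A_cap = π/4 × (29.5 cm)² = 683.5 cm^2
Rod-side annular area A_ann = π/4 × (29.5² − 20.6²) = 350.2 cm^2
Net thrust = P_cap·A_cap − P_rod·A_ann = 1722 kN − 56.73 kN

F ≈ 1670 kN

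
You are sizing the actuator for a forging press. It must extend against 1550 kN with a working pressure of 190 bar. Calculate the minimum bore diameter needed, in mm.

D ≈ 322 mm

Extension force acts on the full piston face: F = P × (π/4)D².
D = √(4F / (πP)) = √(4 × 1550 kN / (π × 190 bar))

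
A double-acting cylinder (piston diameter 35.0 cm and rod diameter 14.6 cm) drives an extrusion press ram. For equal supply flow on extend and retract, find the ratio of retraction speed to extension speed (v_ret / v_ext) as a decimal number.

Cap-side area A_cap = π/4 × (35.0 cm)² = 962.1 cm^2
Rod-side annular area A_ann = π/4 × (35.0² − 14.6²) = 794.7 cm^2
For equal Q, v ∝ 1/A, so v_ret/v_ext = A_cap/A_ann.

v_ret/v_ext ≈ 1.21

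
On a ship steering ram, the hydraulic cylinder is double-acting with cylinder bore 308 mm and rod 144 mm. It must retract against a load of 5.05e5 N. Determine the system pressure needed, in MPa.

Rod-side annular area A_ann = π/4 × (308² − 144²) = 58220 mm^2
Retraction: pressure acts on the annular area.
P = F / A = 5.05e5 N / A

P ≈ 8.67 MPa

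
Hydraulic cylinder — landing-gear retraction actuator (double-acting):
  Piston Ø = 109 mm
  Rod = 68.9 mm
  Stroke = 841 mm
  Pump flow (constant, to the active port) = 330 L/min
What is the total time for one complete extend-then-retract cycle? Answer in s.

t ≈ 2.28 s

Cap-side area A_cap = π/4 × (109 mm)² = 9331 mm^2
Rod-side annular area A_ann = π/4 × (109² − 68.9²) = 5603 mm^2
t_ext = A_cap·L/Q = 1.427 s
t_ret = A_ann·L/Q = 0.8567 s
t_cycle = t_ext + t_ret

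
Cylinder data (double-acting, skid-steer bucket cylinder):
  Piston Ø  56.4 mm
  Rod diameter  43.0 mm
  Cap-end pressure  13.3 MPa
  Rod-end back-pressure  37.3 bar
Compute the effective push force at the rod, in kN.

F ≈ 29.3 kN

Cap-side area A_cap = π/4 × (56.4 mm)² = 2498 mm^2
Rod-side annular area A_ann = π/4 × (56.4² − 43.0²) = 1046 mm^2
Net thrust = P_cap·A_cap − P_rod·A_ann = 33.23 kN − 3.902 kN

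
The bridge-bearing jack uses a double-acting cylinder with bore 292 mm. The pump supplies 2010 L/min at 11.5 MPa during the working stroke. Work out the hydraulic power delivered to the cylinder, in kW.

Hydraulic power = P × Q

W ≈ 385 kW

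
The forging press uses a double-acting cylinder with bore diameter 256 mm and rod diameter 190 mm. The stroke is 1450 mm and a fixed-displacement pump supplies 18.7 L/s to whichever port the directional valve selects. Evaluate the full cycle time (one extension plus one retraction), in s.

Cap-side area A_cap = π/4 × (256 mm)² = 51470 mm^2
Rod-side annular area A_ann = π/4 × (256² − 190²) = 23120 mm^2
t_ext = A_cap·L/Q = 3.991 s
t_ret = A_ann·L/Q = 1.793 s
t_cycle = t_ext + t_ret

t ≈ 5.78 s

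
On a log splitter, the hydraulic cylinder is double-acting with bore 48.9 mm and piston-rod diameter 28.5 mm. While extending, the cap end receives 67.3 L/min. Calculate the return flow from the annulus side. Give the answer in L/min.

Cap-side area A_cap = π/4 × (48.9 mm)² = 1878 mm^2
Rod-side annular area A_ann = π/4 × (48.9² − 28.5²) = 1240 mm^2
Piston speed v = Q_in/A_cap; rod-end outflow Q_out = v × A_ann = Q_in × A_ann/A_cap.

Q_out ≈ 44.4 L/min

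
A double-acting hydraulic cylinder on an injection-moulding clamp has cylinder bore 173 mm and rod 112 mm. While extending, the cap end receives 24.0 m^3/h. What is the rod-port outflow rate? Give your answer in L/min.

Q_out ≈ 232 L/min

Cap-side area A_cap = π/4 × (173 mm)² = 23510 mm^2
Rod-side annular area A_ann = π/4 × (173² − 112²) = 13650 mm^2
Piston speed v = Q_in/A_cap; rod-end outflow Q_out = v × A_ann = Q_in × A_ann/A_cap.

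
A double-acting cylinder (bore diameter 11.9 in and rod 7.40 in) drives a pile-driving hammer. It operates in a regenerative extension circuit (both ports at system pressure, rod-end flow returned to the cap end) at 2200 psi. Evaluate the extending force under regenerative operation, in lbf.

With equal pressure on both faces, forces on the annular region cancel; the net push is pressure × rod cross-section.
Rod cross-section A_rod = π/4 × (7.40 in)² = 43.01 in^2
F = P × A_rod

F ≈ 94600 lbf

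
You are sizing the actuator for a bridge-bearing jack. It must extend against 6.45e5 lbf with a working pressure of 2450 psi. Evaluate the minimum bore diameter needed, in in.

D ≈ 18.3 in

Extension force acts on the full piston face: F = P × (π/4)D².
D = √(4F / (πP)) = √(4 × 6.45e5 lbf / (π × 2450 psi))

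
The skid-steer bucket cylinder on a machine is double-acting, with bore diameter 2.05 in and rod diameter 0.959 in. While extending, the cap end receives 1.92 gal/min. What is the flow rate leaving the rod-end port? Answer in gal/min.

Cap-side area A_cap = π/4 × (2.05 in)² = 3.301 in^2
Rod-side annular area A_ann = π/4 × (2.05² − 0.959²) = 2.578 in^2
Piston speed v = Q_in/A_cap; rod-end outflow Q_out = v × A_ann = Q_in × A_ann/A_cap.

Q_out ≈ 1.50 gal/min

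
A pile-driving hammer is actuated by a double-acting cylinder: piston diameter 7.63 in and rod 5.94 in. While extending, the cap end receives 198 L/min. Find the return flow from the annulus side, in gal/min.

Cap-side area A_cap = π/4 × (7.63 in)² = 45.72 in^2
Rod-side annular area A_ann = π/4 × (7.63² − 5.94²) = 18.01 in^2
Piston speed v = Q_in/A_cap; rod-end outflow Q_out = v × A_ann = Q_in × A_ann/A_cap.

Q_out ≈ 20.6 gal/min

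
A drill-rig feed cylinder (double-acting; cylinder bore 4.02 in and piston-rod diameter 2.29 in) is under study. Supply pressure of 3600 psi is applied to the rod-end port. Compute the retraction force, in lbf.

Rod-side annular area A_ann = π/4 × (4.02² − 2.29²) = 8.574 in^2
On retraction the pressure acts on the annular area (bore minus rod).
F = P × A_ann

F ≈ 30900 lbf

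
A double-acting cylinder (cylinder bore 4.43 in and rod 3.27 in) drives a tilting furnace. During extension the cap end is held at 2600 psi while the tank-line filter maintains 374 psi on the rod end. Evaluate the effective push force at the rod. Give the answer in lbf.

Cap-side area A_cap = π/4 × (4.43 in)² = 15.41 in^2
Rod-side annular area A_ann = π/4 × (4.43² − 3.27²) = 7.015 in^2
Net thrust = P_cap·A_cap − P_rod·A_ann = 40070 lbf − 2624 lbf

F ≈ 37500 lbf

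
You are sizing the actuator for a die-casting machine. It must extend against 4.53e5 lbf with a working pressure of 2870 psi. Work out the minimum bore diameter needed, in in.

Extension force acts on the full piston face: F = P × (π/4)D².
D = √(4F / (πP)) = √(4 × 4.53e5 lbf / (π × 2870 psi))

D ≈ 14.2 in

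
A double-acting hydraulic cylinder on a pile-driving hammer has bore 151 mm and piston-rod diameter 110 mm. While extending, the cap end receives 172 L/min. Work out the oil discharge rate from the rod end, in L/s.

Cap-side area A_cap = π/4 × (151 mm)² = 17910 mm^2
Rod-side annular area A_ann = π/4 × (151² − 110²) = 8405 mm^2
Piston speed v = Q_in/A_cap; rod-end outflow Q_out = v × A_ann = Q_in × A_ann/A_cap.

Q_out ≈ 1.35 L/s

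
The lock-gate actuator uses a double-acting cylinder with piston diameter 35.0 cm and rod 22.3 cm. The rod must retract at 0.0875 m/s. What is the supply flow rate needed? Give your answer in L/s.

Rod-side annular area A_ann = π/4 × (35.0² − 22.3²) = 571.5 cm^2
Q = A × v

Q ≈ 5.00 L/s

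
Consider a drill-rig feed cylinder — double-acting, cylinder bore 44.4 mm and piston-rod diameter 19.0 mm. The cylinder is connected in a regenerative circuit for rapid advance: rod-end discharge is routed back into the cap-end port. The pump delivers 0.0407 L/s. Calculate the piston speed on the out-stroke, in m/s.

In regeneration the rod-end outflow joins the pump flow into the cap end, so the net volume the pump must supply per unit advance equals the rod cross-section area.
Rod cross-section A_rod = π/4 × (19.0 mm)² = 283.5 mm^2
v = Q_pump / A_rod

v ≈ 0.144 m/s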